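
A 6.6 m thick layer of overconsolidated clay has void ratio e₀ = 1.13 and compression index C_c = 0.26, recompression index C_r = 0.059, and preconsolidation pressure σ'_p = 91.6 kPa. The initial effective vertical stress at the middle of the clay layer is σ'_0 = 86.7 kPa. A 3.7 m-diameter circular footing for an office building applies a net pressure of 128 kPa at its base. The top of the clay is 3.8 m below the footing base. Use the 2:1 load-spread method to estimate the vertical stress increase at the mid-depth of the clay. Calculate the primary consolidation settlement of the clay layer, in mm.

Mid-depth of clay below the footing base: z = 3.8 + 6.6/2 = 7.1 m.
Stress increase at mid-clay by the 2:1 spreading method:
Δσ ≈ qD²/(D+z)² = 128×3.7²/(3.7+7.1)² = 15.023 kPa
Final effective stress: σ'_f = 86.7 + 15.023 = 101.72 kPa.
σ'_f = 101.72 > σ'_p = 91.6 kPa, so the stress path crosses the preconsolidation pressure — recompression up to σ'_p, then virgin compression beyond:
S_c = H/(1+e₀)·[C_r·log₁₀(σ'_p/σ'_0) + C_c·log₁₀(σ'_f/σ'_p)]
    = 6.6/2.13 × [0.059×log₁₀(91.6/86.7) + 0.26×log₁₀(101.72/91.6)]
    = 3.0986 × [0.0014087 + 0.011833] = 0.04103 m

S_c ≈ 41 mm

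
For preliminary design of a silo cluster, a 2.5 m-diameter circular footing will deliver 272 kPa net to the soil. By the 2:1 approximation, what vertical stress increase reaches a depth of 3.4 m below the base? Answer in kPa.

Δσ_z ≈ 48.8 kPa

By the 2:1 method the load spreads at 1 horizontal : 2 vertical, so at depth z the loaded area has grown by z in each plan dimension:
Δσ ≈ qD²/(D+z)² = 272×2.5²/(2.5+3.4)² = 48.837 kPa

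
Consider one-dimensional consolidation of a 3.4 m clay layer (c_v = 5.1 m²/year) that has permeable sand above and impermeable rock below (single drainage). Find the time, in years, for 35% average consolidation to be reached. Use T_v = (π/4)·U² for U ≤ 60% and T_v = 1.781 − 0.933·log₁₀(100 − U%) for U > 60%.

t ≈ 0.218 years

Drainage path length: H_d = H = 3.4 m (single drainage).
U ≤ 60%: T_v = (π/4)·U² = (π/4)×0.35² = 0.096211.
t = T_v·H_d²/c_v = 0.096211×3.4²/5.1 = 0.2181 years.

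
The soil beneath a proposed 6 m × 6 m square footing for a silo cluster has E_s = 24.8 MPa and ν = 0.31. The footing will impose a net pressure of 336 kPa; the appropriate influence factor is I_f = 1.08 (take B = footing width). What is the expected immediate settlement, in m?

Immediate (elastic) settlement: S_e = q·B·(1−ν²)/E_s · I_f.
E_s = 24.8 MPa = 24800 kPa.
S_e = 336 × 6 × (1 − 0.31²) / 24800 × 1.08
    = 336 × 6 × 0.9039 / 24800 × 1.08
    = 0.07936 m

S_e ≈ 0.0794 m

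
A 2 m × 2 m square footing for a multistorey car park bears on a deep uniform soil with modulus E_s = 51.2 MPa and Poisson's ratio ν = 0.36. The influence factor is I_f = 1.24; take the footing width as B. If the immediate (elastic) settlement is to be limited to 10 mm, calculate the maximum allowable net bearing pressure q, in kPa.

q ≈ 237 kPa

E_s = 51.2 MPa = 51200 kPa.
S_e = q·B·(1−ν²)/E_s · I_f  ⇒  q = S_e·E_s / (B·(1−ν²)·I_f).
q = 0.01 × 51200 / (2 × 0.8704 × 1.24) = 237.2 kPa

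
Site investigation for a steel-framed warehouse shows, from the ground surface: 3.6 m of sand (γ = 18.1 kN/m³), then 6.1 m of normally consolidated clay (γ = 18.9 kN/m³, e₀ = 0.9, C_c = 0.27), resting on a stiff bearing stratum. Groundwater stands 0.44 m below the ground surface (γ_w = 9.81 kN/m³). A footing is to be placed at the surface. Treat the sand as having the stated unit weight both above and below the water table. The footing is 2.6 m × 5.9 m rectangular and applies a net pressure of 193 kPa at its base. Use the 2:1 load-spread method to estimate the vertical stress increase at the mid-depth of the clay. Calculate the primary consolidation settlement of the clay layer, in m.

S_c ≈ 0.13 m

Mid-depth of clay below the ground surface: z = 3.6 + 6.1/2 = 6.65 m.
Total vertical stress at mid-clay: σ_v = 18.1×3.6 + 18.9×3.05 = 122.81 kPa.
Pore pressure: u = 9.81×(6.65 − 0.44) = 60.92 kPa.
Initial effective stress: σ'_0 = σ_v − u = 122.81 − 60.92 = 61.89 kPa.
Stress increase at mid-clay by the 2:1 spreading method:
Δσ = qBL/((B+z)(L+z)) = 193×2.6×5.9/((2.6+6.65)(5.9+6.65)) = 25.503 kPa
Final effective stress: σ'_f = σ'_0 + Δσ = 61.89 + 25.503 = 87.393 kPa.
Normally consolidated clay, so the full stress increment lies on the virgin compression line:
S_c = C_c·H/(1+e₀)·log₁₀(σ'_f/σ'_0) = 0.27×6.1/(1+0.9)×log₁₀(87.393/61.89)
    = 0.86684 × 0.14986 = 0.1299 m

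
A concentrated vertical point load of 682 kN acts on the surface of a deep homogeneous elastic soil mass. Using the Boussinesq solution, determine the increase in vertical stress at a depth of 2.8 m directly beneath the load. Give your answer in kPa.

Boussinesq vertical stress below a point load on an elastic half-space:
Δσ_z = 3P/(2πz²) · [1 + (r/z)²]^(−5/2)
r/z = 0/2.8 = 0; [1+(r/z)²]^(−5/2) = 1.
Δσ_z = 3×682/(2π×2.8²) × 1 = 41.535 × 1 = 41.53 kPa

Δσ_z ≈ 41.5 kPa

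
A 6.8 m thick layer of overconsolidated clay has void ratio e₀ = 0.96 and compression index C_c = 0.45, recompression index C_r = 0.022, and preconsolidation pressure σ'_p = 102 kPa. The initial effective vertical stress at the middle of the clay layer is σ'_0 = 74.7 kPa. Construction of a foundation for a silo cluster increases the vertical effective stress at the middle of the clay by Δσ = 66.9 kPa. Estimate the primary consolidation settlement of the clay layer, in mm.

Final effective stress: σ'_f = 74.7 + 66.9 = 141.6 kPa.
σ'_f = 141.6 > σ'_p = 102 kPa, so the stress path crosses the preconsolidation pressure — recompression up to σ'_p, then virgin compression beyond:
S_c = H/(1+e₀)·[C_r·log₁₀(σ'_p/σ'_0) + C_c·log₁₀(σ'_f/σ'_p)]
    = 6.8/1.96 × [0.022×log₁₀(102/74.7) + 0.45×log₁₀(141.6/102)]
    = 3.4694 × [0.0029762 + 0.064108] = 0.2327 m

S_c ≈ 233 mm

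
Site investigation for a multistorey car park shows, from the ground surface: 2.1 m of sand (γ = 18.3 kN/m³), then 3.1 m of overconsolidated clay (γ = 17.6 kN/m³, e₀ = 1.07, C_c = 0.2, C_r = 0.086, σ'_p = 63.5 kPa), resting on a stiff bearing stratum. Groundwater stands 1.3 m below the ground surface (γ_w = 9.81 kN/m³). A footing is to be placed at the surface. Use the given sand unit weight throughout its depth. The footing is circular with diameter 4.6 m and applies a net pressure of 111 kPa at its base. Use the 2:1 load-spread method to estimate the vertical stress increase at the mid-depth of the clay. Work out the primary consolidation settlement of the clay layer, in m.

S_c ≈ 0.0476 m

Mid-depth of clay below the ground surface: z = 2.1 + 3.1/2 = 3.65 m.
Total vertical stress at mid-clay: σ_v = 18.3×2.1 + 17.6×1.55 = 65.71 kPa.
Pore pressure: u = 9.81×(3.65 − 1.3) = 23.054 kPa.
Initial effective stress: σ'_0 = σ_v − u = 65.71 − 23.054 = 42.656 kPa.
Stress increase at mid-clay by the 2:1 spreading method:
Δσ ≈ qD²/(D+z)² = 111×4.6²/(4.6+3.65)² = 34.509 kPa
Final effective stress: σ'_f = 42.656 + 34.509 = 77.165 kPa.
σ'_f = 77.165 > σ'_p = 63.5 kPa, so the stress path crosses the preconsolidation pressure — recompression up to σ'_p, then virgin compression beyond:
S_c = H/(1+e₀)·[C_r·log₁₀(σ'_p/σ'_0) + C_c·log₁₀(σ'_f/σ'_p)]
    = 3.1/2.07 × [0.086×log₁₀(63.5/42.656) + 0.2×log₁₀(77.165/63.5)]
    = 1.4976 × [0.01486 + 0.016929] = 0.04761 m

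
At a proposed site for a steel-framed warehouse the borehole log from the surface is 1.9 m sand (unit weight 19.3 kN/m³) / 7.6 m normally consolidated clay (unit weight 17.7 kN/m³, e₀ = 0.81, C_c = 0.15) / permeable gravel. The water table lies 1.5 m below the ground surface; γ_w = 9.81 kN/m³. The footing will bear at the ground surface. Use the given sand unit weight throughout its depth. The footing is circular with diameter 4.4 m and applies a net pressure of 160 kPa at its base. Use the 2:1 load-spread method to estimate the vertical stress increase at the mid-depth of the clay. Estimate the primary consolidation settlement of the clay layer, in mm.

S_c ≈ 108 mm

Mid-depth of clay below the ground surface: z = 1.9 + 7.6/2 = 5.7 m.
Total vertical stress at mid-clay: σ_v = 19.3×1.9 + 17.7×3.8 = 103.93 kPa.
Pore pressure: u = 9.81×(5.7 − 1.5) = 41.202 kPa.
Initial effective stress: σ'_0 = σ_v − u = 103.93 − 41.202 = 62.728 kPa.
Stress increase at mid-clay by the 2:1 spreading method:
Δσ ≈ qD²/(D+z)² = 160×4.4²/(4.4+5.7)² = 30.366 kPa
Final effective stress: σ'_f = σ'_0 + Δσ = 62.728 + 30.366 = 93.094 kPa.
Normally consolidated clay, so the full stress increment lies on the virgin compression line:
S_c = C_c·H/(1+e₀)·log₁₀(σ'_f/σ'_0) = 0.15×7.6/(1+0.81)×log₁₀(93.094/62.728)
    = 0.62983 × 0.17146 = 0.108 m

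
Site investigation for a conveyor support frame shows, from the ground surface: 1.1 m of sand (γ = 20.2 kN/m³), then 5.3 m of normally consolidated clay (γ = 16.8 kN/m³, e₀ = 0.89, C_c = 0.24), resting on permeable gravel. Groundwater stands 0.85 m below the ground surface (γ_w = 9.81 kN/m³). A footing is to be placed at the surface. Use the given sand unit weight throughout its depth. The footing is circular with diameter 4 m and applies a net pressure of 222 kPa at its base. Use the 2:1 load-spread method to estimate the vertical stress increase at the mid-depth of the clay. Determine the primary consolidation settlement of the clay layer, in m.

S_c ≈ 0.273 m

Mid-depth of clay below the ground surface: z = 1.1 + 5.3/2 = 3.75 m.
Total vertical stress at mid-clay: σ_v = 20.2×1.1 + 16.8×2.65 = 66.74 kPa.
Pore pressure: u = 9.81×(3.75 − 0.85) = 28.449 kPa.
Initial effective stress: σ'_0 = σ_v − u = 66.74 − 28.449 = 38.291 kPa.
Stress increase at mid-clay by the 2:1 spreading method:
Δσ ≈ qD²/(D+z)² = 222×4²/(4+3.75)² = 59.138 kPa
Final effective stress: σ'_f = σ'_0 + Δσ = 38.291 + 59.138 = 97.429 kPa.
Normally consolidated clay, so the full stress increment lies on the virgin compression line:
S_c = C_c·H/(1+e₀)·log₁₀(σ'_f/σ'_0) = 0.24×5.3/(1+0.89)×log₁₀(97.429/38.291)
    = 0.67302 × 0.40559 = 0.273 m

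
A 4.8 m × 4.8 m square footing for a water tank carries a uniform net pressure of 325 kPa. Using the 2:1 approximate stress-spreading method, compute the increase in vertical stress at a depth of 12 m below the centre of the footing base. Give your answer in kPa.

Δσ_z ≈ 26.5 kPa

By the 2:1 method the load spreads at 1 horizontal : 2 vertical, so at depth z the loaded area has grown by z in each plan dimension:
Δσ = qBL/((B+z)(L+z)) = 325×4.8×4.8/((4.8+12)(4.8+12)) = 26.531 kPa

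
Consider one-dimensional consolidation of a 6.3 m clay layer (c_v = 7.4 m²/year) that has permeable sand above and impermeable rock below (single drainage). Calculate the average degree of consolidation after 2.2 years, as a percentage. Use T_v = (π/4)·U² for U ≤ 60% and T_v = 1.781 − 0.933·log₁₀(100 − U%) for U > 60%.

Drainage path length: H_d = H = 6.3 m (single drainage).
T_v = c_v·t/H_d² = 7.4×2.2/6.3² = 0.41018.
T_v = 0.41018 corresponds to the U > 60% branch:
U = 1 − 10^((1.781 − T_v)/0.933)/100 = 0.7054

U ≈ 70.5 %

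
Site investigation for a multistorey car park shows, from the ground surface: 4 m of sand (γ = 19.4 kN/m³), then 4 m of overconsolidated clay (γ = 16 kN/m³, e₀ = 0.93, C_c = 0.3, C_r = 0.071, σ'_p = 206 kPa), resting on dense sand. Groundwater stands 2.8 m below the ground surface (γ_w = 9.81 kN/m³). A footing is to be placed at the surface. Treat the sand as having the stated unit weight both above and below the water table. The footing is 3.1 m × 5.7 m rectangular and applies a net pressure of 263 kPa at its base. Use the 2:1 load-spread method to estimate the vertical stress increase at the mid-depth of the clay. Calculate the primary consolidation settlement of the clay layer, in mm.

Mid-depth of clay below the ground surface: z = 4 + 4/2 = 6 m.
Total vertical stress at mid-clay: σ_v = 19.4×4 + 16×2 = 109.6 kPa.
Pore pressure: u = 9.81×(6 − 2.8) = 31.392 kPa.
Initial effective stress: σ'_0 = σ_v − u = 109.6 − 31.392 = 78.208 kPa.
Stress increase at mid-clay by the 2:1 spreading method:
Δσ = qBL/((B+z)(L+z)) = 263×3.1×5.7/((3.1+6)(5.7+6)) = 43.648 kPa
Final effective stress: σ'_f = 78.208 + 43.648 = 121.86 kPa.
σ'_f = 121.86 ≤ σ'_p = 206 kPa, so the clay remains overconsolidated and only the recompression index applies:
S_c = C_r·H/(1+e₀)·log₁₀(σ'_f/σ'_0) = 0.071×4/1.93×log₁₀(121.86/78.208)
    = 0.14715 × 0.19261 = 0.02834 m

S_c ≈ 28.3 mm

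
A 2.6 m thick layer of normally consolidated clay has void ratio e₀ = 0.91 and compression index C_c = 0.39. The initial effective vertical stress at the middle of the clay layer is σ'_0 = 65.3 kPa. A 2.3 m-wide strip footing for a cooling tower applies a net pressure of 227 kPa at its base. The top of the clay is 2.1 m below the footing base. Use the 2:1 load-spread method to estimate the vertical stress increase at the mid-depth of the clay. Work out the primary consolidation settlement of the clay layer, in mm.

S_c ≈ 202 mm

Mid-depth of clay below the footing base: z = 2.1 + 2.6/2 = 3.4 m.
Stress increase at mid-clay by the 2:1 spreading method:
Δσ = qB/(B+z) = 227×2.3/(2.3+3.4) = 91.596 kPa
Final effective stress: σ'_f = σ'_0 + Δσ = 65.3 + 91.596 = 156.9 kPa.
Normally consolidated clay, so the full stress increment lies on the virgin compression line:
S_c = C_c·H/(1+e₀)·log₁₀(σ'_f/σ'_0) = 0.39×2.6/(1+0.91)×log₁₀(156.9/65.3)
    = 0.53089 × 0.38071 = 0.2021 m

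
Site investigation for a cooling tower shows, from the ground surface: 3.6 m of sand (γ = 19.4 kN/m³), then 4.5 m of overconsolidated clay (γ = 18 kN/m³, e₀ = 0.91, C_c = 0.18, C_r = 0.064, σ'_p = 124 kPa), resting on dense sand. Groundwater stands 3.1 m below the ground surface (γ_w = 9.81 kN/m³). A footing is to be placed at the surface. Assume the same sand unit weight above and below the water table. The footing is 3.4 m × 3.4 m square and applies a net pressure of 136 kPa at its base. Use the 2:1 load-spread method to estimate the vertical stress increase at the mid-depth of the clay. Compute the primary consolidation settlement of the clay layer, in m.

Mid-depth of clay below the ground surface: z = 3.6 + 4.5/2 = 5.85 m.
Total vertical stress at mid-clay: σ_v = 19.4×3.6 + 18×2.25 = 110.34 kPa.
Pore pressure: u = 9.81×(5.85 − 3.1) = 26.978 kPa.
Initial effective stress: σ'_0 = σ_v − u = 110.34 − 26.978 = 83.362 kPa.
Stress increase at mid-clay by the 2:1 spreading method:
Δσ = qBL/((B+z)(L+z)) = 136×3.4×3.4/((3.4+5.85)(3.4+5.85)) = 18.374 kPa
Final effective stress: σ'_f = 83.362 + 18.374 = 101.74 kPa.
σ'_f = 101.74 ≤ σ'_p = 124 kPa, so the clay remains overconsolidated and only the recompression index applies:
S_c = C_r·H/(1+e₀)·log₁₀(σ'_f/σ'_0) = 0.064×4.5/1.91×log₁₀(101.74/83.362)
    = 0.15078 × 0.086524 = 0.01305 m

S_c ≈ 0.013 m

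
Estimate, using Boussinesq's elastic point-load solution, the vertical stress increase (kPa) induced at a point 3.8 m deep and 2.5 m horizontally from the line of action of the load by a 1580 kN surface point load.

Δσ_z ≈ 21.3 kPa

Boussinesq vertical stress below a point load on an elastic half-space:
Δσ_z = 3P/(2πz²) · [1 + (r/z)²]^(−5/2)
r/z = 2.5/3.8 = 0.65789; [1+(r/z)²]^(−5/2) = 0.40693.
Δσ_z = 3×1580/(2π×3.8²) × 0.40693 = 52.243 × 0.40693 = 21.26 kPa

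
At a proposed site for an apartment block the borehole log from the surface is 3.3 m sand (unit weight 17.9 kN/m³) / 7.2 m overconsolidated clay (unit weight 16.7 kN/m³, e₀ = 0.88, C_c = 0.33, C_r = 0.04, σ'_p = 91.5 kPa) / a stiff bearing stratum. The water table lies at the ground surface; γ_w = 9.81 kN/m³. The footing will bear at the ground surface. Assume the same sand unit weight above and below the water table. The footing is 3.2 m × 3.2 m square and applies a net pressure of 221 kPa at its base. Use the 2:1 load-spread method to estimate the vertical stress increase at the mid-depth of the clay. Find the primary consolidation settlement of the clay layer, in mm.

S_c ≈ 23.8 mm

Mid-depth of clay below the ground surface: z = 3.3 + 7.2/2 = 6.9 m.
Total vertical stress at mid-clay: σ_v = 17.9×3.3 + 16.7×3.6 = 119.19 kPa.
Pore pressure: u = 9.81×(6.9 − 0) = 67.689 kPa.
Initial effective stress: σ'_0 = σ_v − u = 119.19 − 67.689 = 51.501 kPa.
Stress increase at mid-clay by the 2:1 spreading method:
Δσ = qBL/((B+z)(L+z)) = 221×3.2×3.2/((3.2+6.9)(3.2+6.9)) = 22.184 kPa
Final effective stress: σ'_f = 51.501 + 22.184 = 73.685 kPa.
σ'_f = 73.685 ≤ σ'_p = 91.5 kPa, so the clay remains overconsolidated and only the recompression index applies:
S_c = C_r·H/(1+e₀)·log₁₀(σ'_f/σ'_0) = 0.04×7.2/1.88×log₁₀(73.685/51.501)
    = 0.15319 × 0.15556 = 0.02383 m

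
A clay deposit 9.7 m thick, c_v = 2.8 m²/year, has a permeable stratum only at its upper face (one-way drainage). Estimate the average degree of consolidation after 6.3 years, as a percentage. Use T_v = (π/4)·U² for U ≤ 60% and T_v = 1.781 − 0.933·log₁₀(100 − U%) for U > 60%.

Drainage path length: H_d = H = 9.7 m (single drainage).
T_v = c_v·t/H_d² = 2.8×6.3/9.7² = 0.18748.
T_v = 0.18748 corresponds to the U ≤ 60% branch:
U = √(4T_v/π) = 0.4886

U ≈ 48.9 %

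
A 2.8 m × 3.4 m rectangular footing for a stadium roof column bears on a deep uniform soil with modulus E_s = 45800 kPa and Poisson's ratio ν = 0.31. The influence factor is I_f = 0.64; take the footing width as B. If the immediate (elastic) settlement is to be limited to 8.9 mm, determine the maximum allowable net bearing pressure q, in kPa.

q ≈ 252 kPa

S_e = q·B·(1−ν²)/E_s · I_f  ⇒  q = S_e·E_s / (B·(1−ν²)·I_f).
q = 0.0089 × 45800 / (2.8 × 0.9039 × 0.64) = 251.7 kPa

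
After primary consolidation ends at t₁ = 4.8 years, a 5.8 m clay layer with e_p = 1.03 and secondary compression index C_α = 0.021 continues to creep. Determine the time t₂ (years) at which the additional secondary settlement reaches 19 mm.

S_s = C_α·H/(1+e_p)·log₁₀(t₂/t₁) ⇒ log₁₀(t₂/t₁) = S_s·(1+e_p)/(C_α·H).
log₁₀(t₂/t₁) = 0.019 × (1+1.03) / (0.021×5.8) = 0.3167
t₂ = t₁ × 10^0.3167 = 4.8 × 2.073 = 9.952 years

t₂ ≈ 9.95 years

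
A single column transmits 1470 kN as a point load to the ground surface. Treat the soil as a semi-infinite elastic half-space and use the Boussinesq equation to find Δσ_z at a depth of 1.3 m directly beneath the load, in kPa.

Boussinesq vertical stress below a point load on an elastic half-space:
Δσ_z = 3P/(2πz²) · [1 + (r/z)²]^(−5/2)
r/z = 0/1.3 = 0; [1+(r/z)²]^(−5/2) = 1.
Δσ_z = 3×1470/(2π×1.3²) × 1 = 415.31 × 1 = 415.3 kPa

Δσ_z ≈ 415 kPa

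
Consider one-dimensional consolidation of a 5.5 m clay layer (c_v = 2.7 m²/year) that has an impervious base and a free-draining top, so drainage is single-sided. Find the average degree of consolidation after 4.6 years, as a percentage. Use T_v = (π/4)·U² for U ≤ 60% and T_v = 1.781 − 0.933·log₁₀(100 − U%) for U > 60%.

Drainage path length: H_d = H = 5.5 m (single drainage).
T_v = c_v·t/H_d² = 2.7×4.6/5.5² = 0.41058.
T_v = 0.41058 corresponds to the U > 60% branch:
U = 1 − 10^((1.781 − T_v)/0.933)/100 = 0.7057

U ≈ 70.6 %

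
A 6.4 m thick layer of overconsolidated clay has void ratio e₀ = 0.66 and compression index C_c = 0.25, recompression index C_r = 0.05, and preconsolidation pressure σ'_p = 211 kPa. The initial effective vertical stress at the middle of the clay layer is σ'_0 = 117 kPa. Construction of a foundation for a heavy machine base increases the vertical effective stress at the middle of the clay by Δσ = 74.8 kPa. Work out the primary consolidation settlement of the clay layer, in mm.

S_c ≈ 41.4 mm

Final effective stress: σ'_f = 117 + 74.8 = 191.8 kPa.
σ'_f = 191.8 ≤ σ'_p = 211 kPa, so the clay remains overconsolidated and only the recompression index applies:
S_c = C_r·H/(1+e₀)·log₁₀(σ'_f/σ'_0) = 0.05×6.4/1.66×log₁₀(191.8/117)
    = 0.19277 × 0.21466 = 0.04138 m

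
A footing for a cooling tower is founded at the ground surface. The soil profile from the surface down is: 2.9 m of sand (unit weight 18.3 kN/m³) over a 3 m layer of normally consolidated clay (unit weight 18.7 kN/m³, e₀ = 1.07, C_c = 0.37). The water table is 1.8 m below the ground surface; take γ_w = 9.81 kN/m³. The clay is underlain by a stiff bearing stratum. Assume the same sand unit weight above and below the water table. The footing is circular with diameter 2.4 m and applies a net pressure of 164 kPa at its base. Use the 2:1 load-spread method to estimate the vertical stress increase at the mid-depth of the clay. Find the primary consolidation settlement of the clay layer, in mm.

Mid-depth of clay below the ground surface: z = 2.9 + 3/2 = 4.4 m.
Total vertical stress at mid-clay: σ_v = 18.3×2.9 + 18.7×1.5 = 81.12 kPa.
Pore pressure: u = 9.81×(4.4 − 1.8) = 25.506 kPa.
Initial effective stress: σ'_0 = σ_v − u = 81.12 − 25.506 = 55.614 kPa.
Stress increase at mid-clay by the 2:1 spreading method:
Δσ ≈ qD²/(D+z)² = 164×2.4²/(2.4+4.4)² = 20.429 kPa
Final effective stress: σ'_f = σ'_0 + Δσ = 55.614 + 20.429 = 76.043 kPa.
Normally consolidated clay, so the full stress increment lies on the virgin compression line:
S_c = C_c·H/(1+e₀)·log₁₀(σ'_f/σ'_0) = 0.37×3/(1+1.07)×log₁₀(76.043/55.614)
    = 0.53623 × 0.13588 = 0.07286 m

S_c ≈ 72.9 mm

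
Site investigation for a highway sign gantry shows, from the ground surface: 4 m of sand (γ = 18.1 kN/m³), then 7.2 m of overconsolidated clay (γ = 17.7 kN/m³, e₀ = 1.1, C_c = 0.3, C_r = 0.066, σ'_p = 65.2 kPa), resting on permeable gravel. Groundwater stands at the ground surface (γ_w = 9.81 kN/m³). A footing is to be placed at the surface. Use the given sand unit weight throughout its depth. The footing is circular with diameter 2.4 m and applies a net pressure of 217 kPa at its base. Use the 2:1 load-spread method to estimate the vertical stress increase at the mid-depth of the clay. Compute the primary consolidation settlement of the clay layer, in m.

S_c ≈ 0.0626 m

Mid-depth of clay below the ground surface: z = 4 + 7.2/2 = 7.6 m.
Total vertical stress at mid-clay: σ_v = 18.1×4 + 17.7×3.6 = 136.12 kPa.
Pore pressure: u = 9.81×(7.6 − 0) = 74.556 kPa.
Initial effective stress: σ'_0 = σ_v − u = 136.12 − 74.556 = 61.564 kPa.
Stress increase at mid-clay by the 2:1 spreading method:
Δσ ≈ qD²/(D+z)² = 217×2.4²/(2.4+7.6)² = 12.499 kPa
Final effective stress: σ'_f = 61.564 + 12.499 = 74.063 kPa.
σ'_f = 74.063 > σ'_p = 65.2 kPa, so the stress path crosses the preconsolidation pressure — recompression up to σ'_p, then virgin compression beyond:
S_c = H/(1+e₀)·[C_r·log₁₀(σ'_p/σ'_0) + C_c·log₁₀(σ'_f/σ'_p)]
    = 7.2/2.1 × [0.066×log₁₀(65.2/61.564) + 0.3×log₁₀(74.063/65.2)]
    = 3.4286 × [0.0016448 + 0.016606] = 0.06257 m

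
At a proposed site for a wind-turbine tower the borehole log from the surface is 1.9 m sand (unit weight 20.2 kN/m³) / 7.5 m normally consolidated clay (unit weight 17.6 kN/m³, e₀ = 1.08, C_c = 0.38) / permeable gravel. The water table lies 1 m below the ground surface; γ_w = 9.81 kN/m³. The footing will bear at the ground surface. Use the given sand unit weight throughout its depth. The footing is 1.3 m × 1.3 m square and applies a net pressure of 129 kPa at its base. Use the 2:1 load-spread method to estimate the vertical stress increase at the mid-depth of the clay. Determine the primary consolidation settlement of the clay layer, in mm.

Mid-depth of clay below the ground surface: z = 1.9 + 7.5/2 = 5.65 m.
Total vertical stress at mid-clay: σ_v = 20.2×1.9 + 17.6×3.75 = 104.38 kPa.
Pore pressure: u = 9.81×(5.65 − 1) = 45.617 kPa.
Initial effective stress: σ'_0 = σ_v − u = 104.38 − 45.617 = 58.763 kPa.
Stress increase at mid-clay by the 2:1 spreading method:
Δσ = qBL/((B+z)(L+z)) = 129×1.3×1.3/((1.3+5.65)(1.3+5.65)) = 4.5134 kPa
Final effective stress: σ'_f = σ'_0 + Δσ = 58.763 + 4.5134 = 63.276 kPa.
Normally consolidated clay, so the full stress increment lies on the virgin compression line:
S_c = C_c·H/(1+e₀)·log₁₀(σ'_f/σ'_0) = 0.38×7.5/(1+1.08)×log₁₀(63.276/58.763)
    = 1.3702 × 0.032135 = 0.04403 m

S_c ≈ 44 mm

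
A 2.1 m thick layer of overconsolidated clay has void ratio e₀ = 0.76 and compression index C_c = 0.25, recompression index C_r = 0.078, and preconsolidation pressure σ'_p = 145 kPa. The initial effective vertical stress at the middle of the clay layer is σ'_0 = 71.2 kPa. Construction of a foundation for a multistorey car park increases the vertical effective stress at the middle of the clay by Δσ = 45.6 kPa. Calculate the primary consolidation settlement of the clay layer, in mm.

S_c ≈ 20 mm

Final effective stress: σ'_f = 71.2 + 45.6 = 116.8 kPa.
σ'_f = 116.8 ≤ σ'_p = 145 kPa, so the clay remains overconsolidated and only the recompression index applies:
S_c = C_r·H/(1+e₀)·log₁₀(σ'_f/σ'_0) = 0.078×2.1/1.76×log₁₀(116.8/71.2)
    = 0.09307 × 0.21496 = 0.02001 m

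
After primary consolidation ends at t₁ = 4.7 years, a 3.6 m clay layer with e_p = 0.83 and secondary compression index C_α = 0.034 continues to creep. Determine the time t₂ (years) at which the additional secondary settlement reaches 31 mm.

t₂ ≈ 13.7 years

S_s = C_α·H/(1+e_p)·log₁₀(t₂/t₁) ⇒ log₁₀(t₂/t₁) = S_s·(1+e_p)/(C_α·H).
log₁₀(t₂/t₁) = 0.031 × (1+0.83) / (0.034×3.6) = 0.4635
t₂ = t₁ × 10^0.4635 = 4.7 × 2.907 = 13.66 years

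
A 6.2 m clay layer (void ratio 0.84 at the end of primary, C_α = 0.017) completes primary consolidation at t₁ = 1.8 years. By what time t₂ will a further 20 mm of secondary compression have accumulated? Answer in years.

S_s = C_α·H/(1+e_p)·log₁₀(t₂/t₁) ⇒ log₁₀(t₂/t₁) = S_s·(1+e_p)/(C_α·H).
log₁₀(t₂/t₁) = 0.02 × (1+0.84) / (0.017×6.2) = 0.3491
t₂ = t₁ × 10^0.3491 = 1.8 × 2.234 = 4.022 years

t₂ ≈ 4.02 years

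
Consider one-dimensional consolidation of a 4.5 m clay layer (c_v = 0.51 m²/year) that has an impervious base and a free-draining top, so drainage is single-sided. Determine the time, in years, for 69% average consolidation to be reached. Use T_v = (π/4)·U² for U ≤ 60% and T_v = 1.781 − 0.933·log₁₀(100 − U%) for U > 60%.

Drainage path length: H_d = H = 4.5 m (single drainage).
U > 60%: T_v = 1.781 − 0.933·log₁₀(100 − 69) = 0.38956.
t = T_v·H_d²/c_v = 0.38956×4.5²/0.51 = 15.47 years.

t ≈ 15.5 years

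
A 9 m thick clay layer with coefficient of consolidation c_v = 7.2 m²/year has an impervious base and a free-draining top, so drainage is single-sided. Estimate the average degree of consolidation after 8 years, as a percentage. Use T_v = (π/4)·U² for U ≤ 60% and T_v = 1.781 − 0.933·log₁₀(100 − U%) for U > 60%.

U ≈ 86 %

Drainage path length: H_d = H = 9 m (single drainage).
T_v = c_v·t/H_d² = 7.2×8/9² = 0.71111.
T_v = 0.71111 corresponds to the U > 60% branch:
U = 1 − 10^((1.781 − T_v)/0.933)/100 = 0.8598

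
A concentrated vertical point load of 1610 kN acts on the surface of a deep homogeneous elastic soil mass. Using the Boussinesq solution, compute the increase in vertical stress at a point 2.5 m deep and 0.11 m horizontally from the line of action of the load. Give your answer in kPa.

Δσ_z ≈ 122 kPa

Boussinesq vertical stress below a point load on an elastic half-space:
Δσ_z = 3P/(2πz²) · [1 + (r/z)²]^(−5/2)
r/z = 0.11/2.5 = 0.044; [1+(r/z)²]^(−5/2) = 0.99518.
Δσ_z = 3×1610/(2π×2.5²) × 0.99518 = 122.99 × 0.99518 = 122.4 kPa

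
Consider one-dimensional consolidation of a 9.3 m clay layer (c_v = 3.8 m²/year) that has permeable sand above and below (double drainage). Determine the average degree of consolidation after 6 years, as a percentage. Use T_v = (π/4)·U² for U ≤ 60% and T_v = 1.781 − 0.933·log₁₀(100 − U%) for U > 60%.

U ≈ 94 %

Drainage path length: H_d = H/2 = 4.65 m (double drainage).
T_v = c_v·t/H_d² = 3.8×6/4.65² = 1.0545.
T_v = 1.0545 corresponds to the U > 60% branch:
U = 1 − 10^((1.781 − T_v)/0.933)/100 = 0.9399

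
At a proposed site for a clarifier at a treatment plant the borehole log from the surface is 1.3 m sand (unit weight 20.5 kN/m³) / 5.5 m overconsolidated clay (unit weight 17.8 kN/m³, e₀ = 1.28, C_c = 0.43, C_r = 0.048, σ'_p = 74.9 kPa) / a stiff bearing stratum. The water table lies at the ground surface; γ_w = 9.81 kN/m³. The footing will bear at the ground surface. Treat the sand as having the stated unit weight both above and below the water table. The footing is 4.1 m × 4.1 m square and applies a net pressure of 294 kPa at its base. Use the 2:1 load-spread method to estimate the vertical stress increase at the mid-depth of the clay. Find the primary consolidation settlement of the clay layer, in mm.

Mid-depth of clay below the ground surface: z = 1.3 + 5.5/2 = 4.05 m.
Total vertical stress at mid-clay: σ_v = 20.5×1.3 + 17.8×2.75 = 75.6 kPa.
Pore pressure: u = 9.81×(4.05 − 0) = 39.73 kPa.
Initial effective stress: σ'_0 = σ_v − u = 75.6 − 39.73 = 35.87 kPa.
Stress increase at mid-clay by the 2:1 spreading method:
Δσ = qBL/((B+z)(L+z)) = 294×4.1×4.1/((4.1+4.05)(4.1+4.05)) = 74.405 kPa
Final effective stress: σ'_f = 35.87 + 74.405 = 110.28 kPa.
σ'_f = 110.28 > σ'_p = 74.9 kPa, so the stress path crosses the preconsolidation pressure — recompression up to σ'_p, then virgin compression beyond:
S_c = H/(1+e₀)·[C_r·log₁₀(σ'_p/σ'_0) + C_c·log₁₀(σ'_f/σ'_p)]
    = 5.5/2.28 × [0.048×log₁₀(74.9/35.87) + 0.43×log₁₀(110.28/74.9)]
    = 2.4123 × [0.015348 + 0.072246] = 0.2113 m

S_c ≈ 211 mm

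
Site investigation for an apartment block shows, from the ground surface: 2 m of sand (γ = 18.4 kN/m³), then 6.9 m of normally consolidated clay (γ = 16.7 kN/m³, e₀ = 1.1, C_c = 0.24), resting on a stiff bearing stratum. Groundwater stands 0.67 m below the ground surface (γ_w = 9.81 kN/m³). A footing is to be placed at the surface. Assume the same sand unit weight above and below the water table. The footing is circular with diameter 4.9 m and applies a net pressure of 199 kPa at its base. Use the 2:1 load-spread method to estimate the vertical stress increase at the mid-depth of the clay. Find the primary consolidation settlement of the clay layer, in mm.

Mid-depth of clay below the ground surface: z = 2 + 6.9/2 = 5.45 m.
Total vertical stress at mid-clay: σ_v = 18.4×2 + 16.7×3.45 = 94.415 kPa.
Pore pressure: u = 9.81×(5.45 − 0.67) = 46.892 kPa.
Initial effective stress: σ'_0 = σ_v − u = 94.415 − 46.892 = 47.523 kPa.
Stress increase at mid-clay by the 2:1 spreading method:
Δσ ≈ qD²/(D+z)² = 199×4.9²/(4.9+5.45)² = 44.603 kPa
Final effective stress: σ'_f = σ'_0 + Δσ = 47.523 + 44.603 = 92.126 kPa.
Normally consolidated clay, so the full stress increment lies on the virgin compression line:
S_c = C_c·H/(1+e₀)·log₁₀(σ'_f/σ'_0) = 0.24×6.9/(1+1.1)×log₁₀(92.126/47.523)
    = 0.78857 × 0.28748 = 0.2267 m

S_c ≈ 227 mm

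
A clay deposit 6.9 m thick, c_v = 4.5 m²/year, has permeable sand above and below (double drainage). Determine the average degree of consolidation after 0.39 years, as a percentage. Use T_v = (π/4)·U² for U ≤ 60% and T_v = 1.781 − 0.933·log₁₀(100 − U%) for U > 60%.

U ≈ 43.3 %

Drainage path length: H_d = H/2 = 3.45 m (double drainage).
T_v = c_v·t/H_d² = 4.5×0.39/3.45² = 0.14745.
T_v = 0.14745 corresponds to the U ≤ 60% branch:
U = √(4T_v/π) = 0.4333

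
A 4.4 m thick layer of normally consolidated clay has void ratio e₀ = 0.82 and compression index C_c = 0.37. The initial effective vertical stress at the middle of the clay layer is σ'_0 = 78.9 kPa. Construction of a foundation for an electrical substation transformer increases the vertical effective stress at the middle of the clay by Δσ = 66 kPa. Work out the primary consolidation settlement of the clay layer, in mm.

Final effective stress: σ'_f = σ'_0 + Δσ = 78.9 + 66 = 144.9 kPa.
Normally consolidated clay, so the full stress increment lies on the virgin compression line:
S_c = C_c·H/(1+e₀)·log₁₀(σ'_f/σ'_0) = 0.37×4.4/(1+0.82)×log₁₀(144.9/78.9)
    = 0.89451 × 0.26399 = 0.2361 m

S_c ≈ 236 mm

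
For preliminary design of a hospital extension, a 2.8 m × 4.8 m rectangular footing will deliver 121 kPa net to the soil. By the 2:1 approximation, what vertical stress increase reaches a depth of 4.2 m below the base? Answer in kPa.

By the 2:1 method the load spreads at 1 horizontal : 2 vertical, so at depth z the loaded area has grown by z in each plan dimension:
Δσ = qBL/((B+z)(L+z)) = 121×2.8×4.8/((2.8+4.2)(4.8+4.2)) = 25.813 kPa

Δσ_z ≈ 25.8 kPa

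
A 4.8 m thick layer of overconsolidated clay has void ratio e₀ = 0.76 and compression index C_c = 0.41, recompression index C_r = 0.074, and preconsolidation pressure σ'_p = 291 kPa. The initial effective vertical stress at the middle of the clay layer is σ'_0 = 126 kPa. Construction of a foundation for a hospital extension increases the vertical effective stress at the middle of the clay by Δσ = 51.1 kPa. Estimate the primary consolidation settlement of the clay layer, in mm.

Final effective stress: σ'_f = 126 + 51.1 = 177.1 kPa.
σ'_f = 177.1 ≤ σ'_p = 291 kPa, so the clay remains overconsolidated and only the recompression index applies:
S_c = C_r·H/(1+e₀)·log₁₀(σ'_f/σ'_0) = 0.074×4.8/1.76×log₁₀(177.1/126)
    = 0.20182 × 0.14785 = 0.02984 m

S_c ≈ 29.8 mm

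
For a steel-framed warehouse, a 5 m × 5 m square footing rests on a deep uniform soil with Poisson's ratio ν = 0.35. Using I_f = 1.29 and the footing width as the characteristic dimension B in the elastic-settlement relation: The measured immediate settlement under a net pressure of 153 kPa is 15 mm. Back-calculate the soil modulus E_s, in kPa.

S_e = q·B·(1−ν²)/E_s · I_f  ⇒  E_s = q·B·(1−ν²)·I_f / S_e.
E_s = 153 × 5 × 0.8775 × 1.29 / 0.015 = 57730 kPa

E_s ≈ 57700 kPa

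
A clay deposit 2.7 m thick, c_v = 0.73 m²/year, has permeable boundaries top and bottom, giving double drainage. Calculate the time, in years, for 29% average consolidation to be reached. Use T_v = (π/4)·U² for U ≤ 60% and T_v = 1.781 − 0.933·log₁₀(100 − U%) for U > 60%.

t ≈ 0.165 years

Drainage path length: H_d = H/2 = 1.35 m (double drainage).
U ≤ 60%: T_v = (π/4)·U² = (π/4)×0.29² = 0.066052.
t = T_v·H_d²/c_v = 0.066052×1.35²/0.73 = 0.1649 years.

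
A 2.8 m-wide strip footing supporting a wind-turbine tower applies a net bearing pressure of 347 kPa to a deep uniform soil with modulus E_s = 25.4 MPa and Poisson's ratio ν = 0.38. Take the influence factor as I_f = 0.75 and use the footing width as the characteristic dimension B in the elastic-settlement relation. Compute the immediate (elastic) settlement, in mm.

Immediate (elastic) settlement: S_e = q·B·(1−ν²)/E_s · I_f.
E_s = 25.4 MPa = 25400 kPa.
S_e = 347 × 2.8 × (1 − 0.38²) / 25400 × 0.75
    = 347 × 2.8 × 0.8556 / 25400 × 0.75
    = 0.02455 m = 24.55 mm

S_e ≈ 24.5 mm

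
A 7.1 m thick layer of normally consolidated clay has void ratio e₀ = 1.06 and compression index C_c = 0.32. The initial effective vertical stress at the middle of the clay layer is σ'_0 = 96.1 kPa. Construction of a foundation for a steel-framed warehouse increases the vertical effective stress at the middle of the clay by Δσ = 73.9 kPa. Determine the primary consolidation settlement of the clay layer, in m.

Final effective stress: σ'_f = σ'_0 + Δσ = 96.1 + 73.9 = 170 kPa.
Normally consolidated clay, so the full stress increment lies on the virgin compression line:
S_c = C_c·H/(1+e₀)·log₁₀(σ'_f/σ'_0) = 0.32×7.1/(1+1.06)×log₁₀(170/96.1)
    = 1.1029 × 0.24773 = 0.2732 m

S_c ≈ 0.273 m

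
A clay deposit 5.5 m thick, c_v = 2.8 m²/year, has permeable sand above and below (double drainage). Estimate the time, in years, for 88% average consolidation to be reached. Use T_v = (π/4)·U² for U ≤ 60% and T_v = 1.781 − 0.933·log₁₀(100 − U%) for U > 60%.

Drainage path length: H_d = H/2 = 2.75 m (double drainage).
U > 60%: T_v = 1.781 − 0.933·log₁₀(100 − 88) = 0.77412.
t = T_v·H_d²/c_v = 0.77412×2.75²/2.8 = 2.091 years.

t ≈ 2.09 years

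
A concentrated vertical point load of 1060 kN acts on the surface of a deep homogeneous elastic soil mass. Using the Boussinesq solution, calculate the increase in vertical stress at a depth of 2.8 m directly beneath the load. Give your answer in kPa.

Δσ_z ≈ 64.6 kPa

Boussinesq vertical stress below a point load on an elastic half-space:
Δσ_z = 3P/(2πz²) · [1 + (r/z)²]^(−5/2)
r/z = 0/2.8 = 0; [1+(r/z)²]^(−5/2) = 1.
Δσ_z = 3×1060/(2π×2.8²) × 1 = 64.555 × 1 = 64.56 kPa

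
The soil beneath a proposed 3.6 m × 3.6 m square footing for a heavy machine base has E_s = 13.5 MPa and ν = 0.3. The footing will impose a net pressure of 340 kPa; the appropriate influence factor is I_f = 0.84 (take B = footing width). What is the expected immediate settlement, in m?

S_e ≈ 0.0693 m

Immediate (elastic) settlement: S_e = q·B·(1−ν²)/E_s · I_f.
E_s = 13.5 MPa = 13500 kPa.
S_e = 340 × 3.6 × (1 − 0.3²) / 13500 × 0.84
    = 340 × 3.6 × 0.91 / 13500 × 0.84
    = 0.06931 m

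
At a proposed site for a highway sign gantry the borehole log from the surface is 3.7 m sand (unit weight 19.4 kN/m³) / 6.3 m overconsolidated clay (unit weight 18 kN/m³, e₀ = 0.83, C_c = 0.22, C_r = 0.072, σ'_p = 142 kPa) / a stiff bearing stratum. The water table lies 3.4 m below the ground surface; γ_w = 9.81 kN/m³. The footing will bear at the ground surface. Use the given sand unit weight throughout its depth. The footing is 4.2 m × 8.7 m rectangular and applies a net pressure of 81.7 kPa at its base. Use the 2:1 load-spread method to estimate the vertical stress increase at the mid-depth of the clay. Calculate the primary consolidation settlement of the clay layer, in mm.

Mid-depth of clay below the ground surface: z = 3.7 + 6.3/2 = 6.85 m.
Total vertical stress at mid-clay: σ_v = 19.4×3.7 + 18×3.15 = 128.48 kPa.
Pore pressure: u = 9.81×(6.85 − 3.4) = 33.845 kPa.
Initial effective stress: σ'_0 = σ_v − u = 128.48 − 33.845 = 94.635 kPa.
Stress increase at mid-clay by the 2:1 spreading method:
Δσ = qBL/((B+z)(L+z)) = 81.7×4.2×8.7/((4.2+6.85)(8.7+6.85)) = 17.374 kPa
Final effective stress: σ'_f = 94.635 + 17.374 = 112.01 kPa.
σ'_f = 112.01 ≤ σ'_p = 142 kPa, so the clay remains overconsolidated and only the recompression index applies:
S_c = C_r·H/(1+e₀)·log₁₀(σ'_f/σ'_0) = 0.072×6.3/1.83×log₁₀(112.01/94.635)
    = 0.24787 × 0.073205 = 0.01815 m

S_c ≈ 18.1 mm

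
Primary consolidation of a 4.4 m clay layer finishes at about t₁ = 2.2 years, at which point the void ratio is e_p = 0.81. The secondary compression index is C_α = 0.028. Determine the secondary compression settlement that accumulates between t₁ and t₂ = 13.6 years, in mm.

Secondary compression: S_s = C_α·H/(1+e_p)·log₁₀(t₂/t₁)
S_s = 0.028×4.4/(1+0.81)×log₁₀(13.6/2.2)
    = 0.06807 × 0.7911 = 0.05385 m

S_s ≈ 53.8 mm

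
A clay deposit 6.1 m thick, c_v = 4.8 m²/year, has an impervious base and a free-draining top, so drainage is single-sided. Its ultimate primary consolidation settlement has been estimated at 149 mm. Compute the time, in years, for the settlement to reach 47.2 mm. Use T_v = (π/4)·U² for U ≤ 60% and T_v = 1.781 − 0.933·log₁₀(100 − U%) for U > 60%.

t ≈ 0.611 years

Drainage path length: H_d = H = 6.1 m (single drainage).
U = S(t)/S_ult = 47.2/149 = 0.3168.
U ≤ 60%: T_v = (π/4)·U² = (π/4)×0.31678² = 0.078814.
t = T_v·H_d²/c_v = 0.078814×6.1²/4.8 = 0.611 years.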